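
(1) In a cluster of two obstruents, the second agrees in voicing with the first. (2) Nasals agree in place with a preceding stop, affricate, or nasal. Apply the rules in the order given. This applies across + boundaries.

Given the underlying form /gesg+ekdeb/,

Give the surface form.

Rule 1: /g/ after /s/ (voiceless) → [k]
Rule 1: /d/ after /k/ (voiceless) → [t]
After rule 1: gesk+ekteb
Rule 2: no segment meets the rule's conditions; no change.

[gesk+ekteb]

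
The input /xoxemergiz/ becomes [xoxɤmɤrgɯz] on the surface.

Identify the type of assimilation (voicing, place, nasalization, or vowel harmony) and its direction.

vowel harmony, progressive

/e/→[ɤ] /e/→[ɤ] /i/→[ɯ].
Vowels agree with the first vowel, so the harmony is progressive.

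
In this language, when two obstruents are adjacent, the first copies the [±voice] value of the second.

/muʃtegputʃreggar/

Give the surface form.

[muʃtekputʃreggar]

/g/ before /p/ (voiceless) → [k]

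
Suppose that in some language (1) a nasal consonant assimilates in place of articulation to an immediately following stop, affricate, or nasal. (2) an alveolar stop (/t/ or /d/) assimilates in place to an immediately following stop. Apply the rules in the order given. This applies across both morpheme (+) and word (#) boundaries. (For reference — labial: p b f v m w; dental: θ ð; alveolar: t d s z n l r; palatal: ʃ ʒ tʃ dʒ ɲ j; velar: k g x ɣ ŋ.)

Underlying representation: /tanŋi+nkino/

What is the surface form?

[taŋŋi+ŋkino]

Rule 1: /n/ before /ŋ/ (velar) → [ŋ]
Rule 1: /n/ before /k/ (velar) → [ŋ]
After rule 1: taŋŋi+ŋkino
Rule 2: no segment meets the rule's conditions; no change.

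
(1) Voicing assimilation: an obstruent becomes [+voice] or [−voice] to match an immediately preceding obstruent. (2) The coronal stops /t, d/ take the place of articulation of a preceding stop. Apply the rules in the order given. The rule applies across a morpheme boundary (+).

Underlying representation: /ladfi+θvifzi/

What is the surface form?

Rule 1: /f/ after /d/ (voiced) → [v]
Rule 1: /v/ after /θ/ (voiceless) → [f]
Rule 1: /z/ after /f/ (voiceless) → [s]
After rule 1: ladvi+θfifsi
Rule 2: no segment meets the rule's conditions; no change.

[ladvi+θfifsi]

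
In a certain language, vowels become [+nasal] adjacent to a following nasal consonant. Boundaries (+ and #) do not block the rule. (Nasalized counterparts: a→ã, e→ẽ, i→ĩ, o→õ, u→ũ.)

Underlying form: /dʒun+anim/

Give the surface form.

[dʒũn+ãnĩm]

/u/ before nasal /n/ → [ũ]
/a/ before nasal /n/ → [ã]
/i/ before nasal /m/ → [ĩ]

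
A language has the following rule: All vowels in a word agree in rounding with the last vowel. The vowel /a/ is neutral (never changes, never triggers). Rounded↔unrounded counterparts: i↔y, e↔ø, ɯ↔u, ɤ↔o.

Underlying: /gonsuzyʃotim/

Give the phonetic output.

/o/ harmonizes with /i/ ([-round]) → [ɤ]
/u/ harmonizes with /i/ ([-round]) → [ɯ]
/y/ harmonizes with /i/ ([-round]) → [i]
/o/ harmonizes with /i/ ([-round]) → [ɤ]

[gɤnsɯziʃɤtim]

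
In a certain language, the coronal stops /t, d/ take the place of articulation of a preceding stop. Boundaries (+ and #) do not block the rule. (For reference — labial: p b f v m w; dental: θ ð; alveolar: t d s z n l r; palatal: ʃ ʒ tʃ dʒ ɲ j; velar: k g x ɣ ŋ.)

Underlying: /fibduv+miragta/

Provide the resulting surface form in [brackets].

/d/ after /b/ (labial) → [b]
/t/ after /g/ (velar) → [k]

[fibbuv+miragka]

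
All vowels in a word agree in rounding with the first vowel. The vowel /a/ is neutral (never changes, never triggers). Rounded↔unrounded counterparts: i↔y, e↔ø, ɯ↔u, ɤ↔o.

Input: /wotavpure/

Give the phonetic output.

[wotavpurø]

/e/ harmonizes with /o/ ([+round]) → [ø]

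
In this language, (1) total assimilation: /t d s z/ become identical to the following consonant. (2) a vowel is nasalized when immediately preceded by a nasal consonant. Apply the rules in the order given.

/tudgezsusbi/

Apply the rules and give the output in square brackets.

Rule 1: /d/ before /g/ → [g] (total assimilation)
Rule 1: /z/ before /s/ → [s] (total assimilation)
Rule 1: /s/ before /b/ → [b] (total assimilation)
After rule 1: tuggessubbi
Rule 2: no segment meets the rule's conditions; no change.

[tuggessubbi]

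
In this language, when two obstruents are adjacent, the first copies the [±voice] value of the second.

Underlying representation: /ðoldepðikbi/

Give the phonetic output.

/p/ before /ð/ (voiced) → [b]
/k/ before /b/ (voiced) → [g]

[ðoldebðigbi]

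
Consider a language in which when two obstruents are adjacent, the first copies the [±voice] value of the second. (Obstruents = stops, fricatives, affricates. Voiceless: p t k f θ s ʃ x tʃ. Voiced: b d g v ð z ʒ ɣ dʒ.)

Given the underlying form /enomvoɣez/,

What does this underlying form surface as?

[enomvoɣez]

no segment meets the rule's conditions; no change.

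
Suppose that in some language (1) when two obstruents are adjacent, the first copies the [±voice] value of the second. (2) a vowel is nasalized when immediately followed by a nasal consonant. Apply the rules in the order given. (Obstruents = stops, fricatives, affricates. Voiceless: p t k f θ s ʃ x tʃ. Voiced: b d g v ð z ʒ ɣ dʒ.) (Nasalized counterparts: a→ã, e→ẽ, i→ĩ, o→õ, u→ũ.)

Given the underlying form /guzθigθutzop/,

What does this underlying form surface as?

[gusθikθudzop]

Rule 1: /z/ before /θ/ (voiceless) → [s]
Rule 1: /g/ before /θ/ (voiceless) → [k]
Rule 1: /t/ before /z/ (voiced) → [d]
After rule 1: gusθikθudzop
Rule 2: no segment meets the rule's conditions; no change.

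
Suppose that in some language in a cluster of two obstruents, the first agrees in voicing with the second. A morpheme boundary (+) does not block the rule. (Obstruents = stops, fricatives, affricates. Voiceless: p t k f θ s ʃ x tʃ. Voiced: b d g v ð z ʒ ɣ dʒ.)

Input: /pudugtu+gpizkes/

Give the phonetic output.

/g/ before /t/ (voiceless) → [k]
/g/ before /p/ (voiceless) → [k]
/z/ before /k/ (voiceless) → [s]

[puduktu+kpiskes]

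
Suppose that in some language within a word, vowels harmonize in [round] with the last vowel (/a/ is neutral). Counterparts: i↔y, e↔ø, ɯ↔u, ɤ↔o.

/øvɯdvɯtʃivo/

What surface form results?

[øvudvutʃyvo]

/ɯ/ harmonizes with /o/ ([+round]) → [u]
/ɯ/ harmonizes with /o/ ([+round]) → [u]
/i/ harmonizes with /o/ ([+round]) → [y]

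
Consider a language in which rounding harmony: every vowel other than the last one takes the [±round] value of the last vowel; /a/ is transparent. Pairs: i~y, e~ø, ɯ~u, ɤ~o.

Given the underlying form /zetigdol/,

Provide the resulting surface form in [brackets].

/e/ harmonizes with /o/ ([+round]) → [ø]
/i/ harmonizes with /o/ ([+round]) → [y]

[zøtygdol]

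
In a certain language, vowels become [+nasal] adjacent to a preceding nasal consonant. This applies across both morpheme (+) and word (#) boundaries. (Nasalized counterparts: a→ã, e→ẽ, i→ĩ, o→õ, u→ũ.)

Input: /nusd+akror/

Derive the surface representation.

[nũsd+akror]

/u/ after nasal /n/ → [ũ]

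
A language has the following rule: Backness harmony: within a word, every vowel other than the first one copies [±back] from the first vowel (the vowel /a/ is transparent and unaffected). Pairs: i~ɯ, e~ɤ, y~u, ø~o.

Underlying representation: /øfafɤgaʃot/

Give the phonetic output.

[øfafegaʃøt]

/ɤ/ harmonizes with /ø/ ([-back]) → [e]
/o/ harmonizes with /ø/ ([-back]) → [ø]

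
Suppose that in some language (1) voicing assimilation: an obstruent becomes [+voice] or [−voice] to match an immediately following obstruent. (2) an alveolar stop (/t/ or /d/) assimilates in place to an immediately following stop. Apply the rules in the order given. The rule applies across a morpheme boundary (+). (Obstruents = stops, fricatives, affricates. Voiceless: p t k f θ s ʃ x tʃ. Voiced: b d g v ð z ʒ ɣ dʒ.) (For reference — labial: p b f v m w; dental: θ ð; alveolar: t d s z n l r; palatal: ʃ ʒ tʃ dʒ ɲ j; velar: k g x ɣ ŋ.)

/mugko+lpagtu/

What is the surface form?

Rule 1: /g/ before /k/ (voiceless) → [k]
Rule 1: /g/ before /t/ (voiceless) → [k]
After rule 1: mukko+lpaktu
Rule 2: no segment meets the rule's conditions; no change.

[mukko+lpaktu]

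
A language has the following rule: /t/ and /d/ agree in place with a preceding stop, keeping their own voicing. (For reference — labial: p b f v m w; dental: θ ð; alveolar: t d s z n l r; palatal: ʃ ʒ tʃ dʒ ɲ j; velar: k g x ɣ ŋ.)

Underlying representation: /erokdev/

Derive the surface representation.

[erokgev]

/d/ after /k/ (velar) → [g]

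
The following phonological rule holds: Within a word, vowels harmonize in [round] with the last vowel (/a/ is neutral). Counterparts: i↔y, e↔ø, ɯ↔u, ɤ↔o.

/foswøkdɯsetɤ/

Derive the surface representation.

[fɤswekdɯsetɤ]

/o/ harmonizes with /ɤ/ ([-round]) → [ɤ]
/ø/ harmonizes with /ɤ/ ([-round]) → [e]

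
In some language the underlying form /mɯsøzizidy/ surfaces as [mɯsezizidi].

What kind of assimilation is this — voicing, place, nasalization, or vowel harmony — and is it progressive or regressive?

/ø/→[e] /y/→[i].
Vowels agree with the first vowel, so the harmony is progressive.

vowel harmony, progressive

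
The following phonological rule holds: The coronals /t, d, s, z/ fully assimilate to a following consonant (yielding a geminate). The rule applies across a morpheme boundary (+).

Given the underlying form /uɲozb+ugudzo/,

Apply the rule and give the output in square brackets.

/z/ before /b/ → [b] (total assimilation)
/d/ before /z/ → [z] (total assimilation)

[uɲobb+uguzzo]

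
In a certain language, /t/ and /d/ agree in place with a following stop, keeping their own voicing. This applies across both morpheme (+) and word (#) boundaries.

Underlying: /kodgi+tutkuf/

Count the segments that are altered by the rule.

2

/d/ before /g/ (velar) → [g]
/t/ before /k/ (velar) → [k]
2 segments change.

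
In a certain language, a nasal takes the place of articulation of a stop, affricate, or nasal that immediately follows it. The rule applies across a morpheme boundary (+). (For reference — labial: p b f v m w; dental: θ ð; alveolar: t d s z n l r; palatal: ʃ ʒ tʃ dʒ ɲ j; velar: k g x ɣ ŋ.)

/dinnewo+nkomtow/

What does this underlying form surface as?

[dinnewo+ŋkontow]

/n/ before /k/ (velar) → [ŋ]
/m/ before /t/ (alveolar) → [n]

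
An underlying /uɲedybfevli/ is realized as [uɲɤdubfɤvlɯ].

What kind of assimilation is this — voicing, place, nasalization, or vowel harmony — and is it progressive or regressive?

vowel harmony, progressive

/e/→[ɤ] /y/→[u] /e/→[ɤ] /i/→[ɯ].
Vowels agree with the first vowel, so the harmony is progressive.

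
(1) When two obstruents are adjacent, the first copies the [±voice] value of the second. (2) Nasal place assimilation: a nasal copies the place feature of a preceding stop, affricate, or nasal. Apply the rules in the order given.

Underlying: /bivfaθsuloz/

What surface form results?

Rule 1: /v/ before /f/ (voiceless) → [f]
After rule 1: biffaθsuloz
Rule 2: no segment meets the rule's conditions; no change.

[biffaθsuloz]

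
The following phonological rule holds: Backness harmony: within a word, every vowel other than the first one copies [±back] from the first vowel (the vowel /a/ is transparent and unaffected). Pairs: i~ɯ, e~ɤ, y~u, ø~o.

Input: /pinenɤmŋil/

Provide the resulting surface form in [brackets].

[pinenemŋil]

/ɤ/ harmonizes with /i/ ([-back]) → [e]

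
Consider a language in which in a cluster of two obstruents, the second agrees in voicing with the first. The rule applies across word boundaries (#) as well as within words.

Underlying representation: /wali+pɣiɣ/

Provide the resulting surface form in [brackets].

/ɣ/ after /p/ (voiceless) → [x]

[wali+pxiɣ]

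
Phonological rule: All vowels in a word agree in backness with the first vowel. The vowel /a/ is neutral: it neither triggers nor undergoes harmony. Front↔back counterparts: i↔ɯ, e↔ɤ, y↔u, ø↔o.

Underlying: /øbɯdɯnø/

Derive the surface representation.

/ɯ/ harmonizes with /ø/ ([-back]) → [i]
/ɯ/ harmonizes with /ø/ ([-back]) → [i]

[øbidinø]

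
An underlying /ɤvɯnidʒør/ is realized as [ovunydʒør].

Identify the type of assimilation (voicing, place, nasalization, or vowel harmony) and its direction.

vowel harmony, regressive

/ɤ/→[o] /ɯ/→[u] /i/→[y].
Vowels agree with the last vowel, so the harmony is regressive.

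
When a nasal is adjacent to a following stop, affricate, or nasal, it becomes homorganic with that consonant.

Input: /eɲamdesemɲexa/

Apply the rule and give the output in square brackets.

[eɲandeseɲɲexa]

/m/ before /d/ (alveolar) → [n]
/m/ before /ɲ/ (palatal) → [ɲ]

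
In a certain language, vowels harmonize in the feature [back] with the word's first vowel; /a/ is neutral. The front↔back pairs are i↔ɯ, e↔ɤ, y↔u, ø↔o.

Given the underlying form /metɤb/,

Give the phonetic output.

/ɤ/ harmonizes with /e/ ([-back]) → [e]

[meteb]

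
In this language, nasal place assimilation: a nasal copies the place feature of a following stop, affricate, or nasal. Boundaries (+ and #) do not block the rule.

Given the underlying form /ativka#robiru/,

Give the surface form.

[ativka#robiru]

no segment meets the rule's conditions; no change.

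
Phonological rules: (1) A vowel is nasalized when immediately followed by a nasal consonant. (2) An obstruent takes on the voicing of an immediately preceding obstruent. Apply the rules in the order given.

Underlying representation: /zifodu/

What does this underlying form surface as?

Rule 1: no segment meets the rule's conditions; no change.
After rule 1: zifodu
Rule 2: no segment meets the rule's conditions; no change.

[zifodu]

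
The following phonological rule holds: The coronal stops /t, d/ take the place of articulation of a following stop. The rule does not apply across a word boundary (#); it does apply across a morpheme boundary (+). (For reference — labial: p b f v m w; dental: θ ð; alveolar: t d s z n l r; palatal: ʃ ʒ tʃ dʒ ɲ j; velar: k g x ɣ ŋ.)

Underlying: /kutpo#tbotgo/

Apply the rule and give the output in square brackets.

[kuppo#pbokgo]

/t/ before /p/ (labial) → [p]
/t/ before /b/ (labial) → [p]
/t/ before /g/ (velar) → [k]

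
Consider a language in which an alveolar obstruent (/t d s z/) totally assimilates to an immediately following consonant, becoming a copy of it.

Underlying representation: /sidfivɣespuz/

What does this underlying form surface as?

/d/ before /f/ → [f] (total assimilation)
/s/ before /p/ → [p] (total assimilation)

[siffivɣeppuz]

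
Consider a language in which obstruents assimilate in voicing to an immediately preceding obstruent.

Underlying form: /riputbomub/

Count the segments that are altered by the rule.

/b/ after /t/ (voiceless) → [p]
1 segment changes.

1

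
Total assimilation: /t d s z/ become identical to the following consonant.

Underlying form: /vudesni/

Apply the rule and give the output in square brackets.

[vudenni]

/s/ before /n/ → [n] (total assimilation)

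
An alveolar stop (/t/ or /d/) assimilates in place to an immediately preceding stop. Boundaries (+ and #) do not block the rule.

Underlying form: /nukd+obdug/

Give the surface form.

/d/ after /k/ (velar) → [g]
/d/ after /b/ (labial) → [b]

[nukg+obbug]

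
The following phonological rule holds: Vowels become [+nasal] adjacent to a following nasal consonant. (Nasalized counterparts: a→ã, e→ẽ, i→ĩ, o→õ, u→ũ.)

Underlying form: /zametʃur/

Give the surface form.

/a/ before nasal /m/ → [ã]

[zãmetʃur]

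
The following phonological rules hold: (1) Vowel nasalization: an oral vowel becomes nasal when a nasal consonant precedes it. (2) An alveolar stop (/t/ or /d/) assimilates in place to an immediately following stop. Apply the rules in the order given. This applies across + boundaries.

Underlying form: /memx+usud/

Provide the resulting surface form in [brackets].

[mẽmx+usud]

Rule 1: /e/ after nasal /m/ → [ẽ]
After rule 1: mẽmx+usud
Rule 2: no segment meets the rule's conditions; no change.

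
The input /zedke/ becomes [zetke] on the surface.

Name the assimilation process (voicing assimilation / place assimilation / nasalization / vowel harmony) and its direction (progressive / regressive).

/d/→[t].
Each target copies a feature from the following segment, so the direction is regressive.

voicing assimilation, regressive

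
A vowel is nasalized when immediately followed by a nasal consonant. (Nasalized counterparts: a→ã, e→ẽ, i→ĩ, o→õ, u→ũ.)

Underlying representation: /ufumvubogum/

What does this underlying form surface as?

[ufũmvubogũm]

/u/ before nasal /m/ → [ũ]
/u/ before nasal /m/ → [ũ]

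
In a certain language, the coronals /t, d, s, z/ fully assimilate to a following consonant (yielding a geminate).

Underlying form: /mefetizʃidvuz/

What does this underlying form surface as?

[mefetiʃʃivvuz]

/z/ before /ʃ/ → [ʃ] (total assimilation)
/d/ before /v/ → [v] (total assimilation)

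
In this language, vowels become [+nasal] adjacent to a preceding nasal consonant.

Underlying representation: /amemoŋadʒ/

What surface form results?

/e/ after nasal /m/ → [ẽ]
/o/ after nasal /m/ → [õ]
/a/ after nasal /ŋ/ → [ã]

[amẽmõŋãdʒ]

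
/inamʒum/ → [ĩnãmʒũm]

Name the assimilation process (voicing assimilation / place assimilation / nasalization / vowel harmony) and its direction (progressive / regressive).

/i/→[ĩ] /a/→[ã] /u/→[ũ].
Each target copies a feature from the following segment, so the direction is regressive.

nasalization, regressive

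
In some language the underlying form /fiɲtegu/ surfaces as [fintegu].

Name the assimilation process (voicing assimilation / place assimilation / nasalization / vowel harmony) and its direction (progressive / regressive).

/ɲ/→[n].
Each target copies a feature from the following segment, so the direction is regressive.

place assimilation, regressive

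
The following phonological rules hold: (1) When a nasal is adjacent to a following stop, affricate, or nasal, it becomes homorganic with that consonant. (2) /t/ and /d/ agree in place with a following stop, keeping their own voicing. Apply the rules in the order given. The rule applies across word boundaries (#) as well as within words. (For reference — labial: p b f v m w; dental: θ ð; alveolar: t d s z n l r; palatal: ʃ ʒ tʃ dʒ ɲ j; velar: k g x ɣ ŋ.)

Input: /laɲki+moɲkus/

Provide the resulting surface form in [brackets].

Rule 1: /ɲ/ before /k/ (velar) → [ŋ]
Rule 1: /ɲ/ before /k/ (velar) → [ŋ]
After rule 1: laŋki+moŋkus
Rule 2: no segment meets the rule's conditions; no change.

[laŋki+moŋkus]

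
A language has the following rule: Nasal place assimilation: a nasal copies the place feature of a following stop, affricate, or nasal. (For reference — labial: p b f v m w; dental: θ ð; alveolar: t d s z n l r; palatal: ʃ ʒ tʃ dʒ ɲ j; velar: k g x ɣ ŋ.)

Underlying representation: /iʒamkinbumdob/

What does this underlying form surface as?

[iʒaŋkimbundob]

/m/ before /k/ (velar) → [ŋ]
/n/ before /b/ (labial) → [m]
/m/ before /d/ (alveolar) → [n]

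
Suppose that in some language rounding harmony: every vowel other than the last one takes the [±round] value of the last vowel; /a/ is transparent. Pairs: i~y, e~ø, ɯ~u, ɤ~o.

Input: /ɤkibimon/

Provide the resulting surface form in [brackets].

/ɤ/ harmonizes with /o/ ([+round]) → [o]
/i/ harmonizes with /o/ ([+round]) → [y]
/i/ harmonizes with /o/ ([+round]) → [y]

[okybymon]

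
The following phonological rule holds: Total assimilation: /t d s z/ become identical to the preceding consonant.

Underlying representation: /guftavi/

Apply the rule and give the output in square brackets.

/t/ after /f/ → [f] (total assimilation)

[guffavi]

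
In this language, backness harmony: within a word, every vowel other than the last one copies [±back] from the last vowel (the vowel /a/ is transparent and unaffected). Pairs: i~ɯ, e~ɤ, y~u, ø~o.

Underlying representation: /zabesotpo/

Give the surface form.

[zabɤsotpo]

/e/ harmonizes with /o/ ([+back]) → [ɤ]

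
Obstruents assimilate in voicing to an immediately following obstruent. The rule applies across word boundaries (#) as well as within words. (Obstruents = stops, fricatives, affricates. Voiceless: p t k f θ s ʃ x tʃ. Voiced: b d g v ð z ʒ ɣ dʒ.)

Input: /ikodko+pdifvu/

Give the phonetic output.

/d/ before /k/ (voiceless) → [t]
/p/ before /d/ (voiced) → [b]
/f/ before /v/ (voiced) → [v]

[ikotko+bdivvu]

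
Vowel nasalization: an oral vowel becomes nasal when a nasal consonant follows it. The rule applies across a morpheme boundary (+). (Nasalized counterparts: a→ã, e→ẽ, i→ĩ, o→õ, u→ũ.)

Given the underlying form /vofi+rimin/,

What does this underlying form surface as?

/i/ before nasal /m/ → [ĩ]
/i/ before nasal /n/ → [ĩ]

[vofi+rĩmĩn]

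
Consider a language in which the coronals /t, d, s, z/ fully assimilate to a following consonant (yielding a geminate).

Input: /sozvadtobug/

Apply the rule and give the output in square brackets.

/z/ before /v/ → [v] (total assimilation)
/d/ before /t/ → [t] (total assimilation)

[sovvattobug]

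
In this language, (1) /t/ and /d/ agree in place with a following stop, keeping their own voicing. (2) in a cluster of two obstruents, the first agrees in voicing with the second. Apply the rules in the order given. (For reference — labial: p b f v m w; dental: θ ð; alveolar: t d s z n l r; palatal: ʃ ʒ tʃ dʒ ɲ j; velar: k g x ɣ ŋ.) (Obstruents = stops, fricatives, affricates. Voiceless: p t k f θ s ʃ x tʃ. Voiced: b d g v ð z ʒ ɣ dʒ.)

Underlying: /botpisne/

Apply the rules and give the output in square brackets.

Rule 1: /t/ before /p/ (labial) → [p]
After rule 1: boppisne
Rule 2: no segment meets the rule's conditions; no change.

[boppisne]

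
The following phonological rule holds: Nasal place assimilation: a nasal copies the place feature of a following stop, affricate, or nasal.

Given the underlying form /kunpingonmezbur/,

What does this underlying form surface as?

[kumpiŋgommezbur]

/n/ before /p/ (labial) → [m]
/n/ before /g/ (velar) → [ŋ]
/n/ before /m/ (labial) → [m]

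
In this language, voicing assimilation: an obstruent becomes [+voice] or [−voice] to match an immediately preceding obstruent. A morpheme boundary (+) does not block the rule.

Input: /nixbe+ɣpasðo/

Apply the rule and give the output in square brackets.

[nixpe+ɣbasθo]

/b/ after /x/ (voiceless) → [p]
/p/ after /ɣ/ (voiced) → [b]
/ð/ after /s/ (voiceless) → [θ]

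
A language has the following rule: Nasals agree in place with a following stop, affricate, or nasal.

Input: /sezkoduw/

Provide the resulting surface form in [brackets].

[sezkoduw]

no segment meets the rule's conditions; no change.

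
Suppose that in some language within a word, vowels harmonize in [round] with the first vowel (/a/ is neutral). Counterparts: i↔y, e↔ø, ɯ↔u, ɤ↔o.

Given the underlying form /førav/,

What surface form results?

[førav]

no segment meets the rule's conditions; no change.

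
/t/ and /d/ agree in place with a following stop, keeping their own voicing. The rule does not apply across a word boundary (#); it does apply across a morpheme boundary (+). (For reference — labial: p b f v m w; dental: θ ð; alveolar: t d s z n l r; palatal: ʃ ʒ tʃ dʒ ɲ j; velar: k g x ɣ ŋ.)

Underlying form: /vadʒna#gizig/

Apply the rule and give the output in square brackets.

[vadʒna#gizig]

no segment meets the rule's conditions; no change.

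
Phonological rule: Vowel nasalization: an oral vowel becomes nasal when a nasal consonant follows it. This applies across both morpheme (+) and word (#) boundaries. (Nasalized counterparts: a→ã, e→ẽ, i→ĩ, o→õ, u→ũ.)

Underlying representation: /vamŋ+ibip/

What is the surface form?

[vãmŋ+ibip]

/a/ before nasal /m/ → [ã]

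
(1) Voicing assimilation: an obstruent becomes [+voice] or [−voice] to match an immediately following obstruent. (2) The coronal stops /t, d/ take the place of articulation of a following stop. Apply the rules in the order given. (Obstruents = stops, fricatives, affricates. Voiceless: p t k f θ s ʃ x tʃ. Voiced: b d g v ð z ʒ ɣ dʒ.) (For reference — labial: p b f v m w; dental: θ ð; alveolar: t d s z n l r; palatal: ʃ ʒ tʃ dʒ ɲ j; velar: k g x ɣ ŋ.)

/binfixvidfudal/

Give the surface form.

[binfiɣvitfudal]

Rule 1: /x/ before /v/ (voiced) → [ɣ]
Rule 1: /d/ before /f/ (voiceless) → [t]
After rule 1: binfiɣvitfudal
Rule 2: no segment meets the rule's conditions; no change.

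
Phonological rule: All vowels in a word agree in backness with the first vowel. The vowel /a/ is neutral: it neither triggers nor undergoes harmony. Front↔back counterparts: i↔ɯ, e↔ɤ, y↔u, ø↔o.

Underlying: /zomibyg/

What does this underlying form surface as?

[zomɯbug]

/i/ harmonizes with /o/ ([+back]) → [ɯ]
/y/ harmonizes with /o/ ([+back]) → [u]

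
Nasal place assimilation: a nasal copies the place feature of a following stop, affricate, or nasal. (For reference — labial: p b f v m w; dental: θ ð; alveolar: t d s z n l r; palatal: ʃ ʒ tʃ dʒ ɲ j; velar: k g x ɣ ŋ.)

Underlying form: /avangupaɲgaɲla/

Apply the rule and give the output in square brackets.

[avaŋgupaŋgaɲla]

/n/ before /g/ (velar) → [ŋ]
/ɲ/ before /g/ (velar) → [ŋ]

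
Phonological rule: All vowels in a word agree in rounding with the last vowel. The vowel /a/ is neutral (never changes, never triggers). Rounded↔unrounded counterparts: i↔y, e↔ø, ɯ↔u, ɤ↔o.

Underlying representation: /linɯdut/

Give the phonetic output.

/i/ harmonizes with /u/ ([+round]) → [y]
/ɯ/ harmonizes with /u/ ([+round]) → [u]

[lynudut]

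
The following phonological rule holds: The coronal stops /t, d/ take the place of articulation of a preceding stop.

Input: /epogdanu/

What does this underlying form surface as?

/d/ after /g/ (velar) → [g]

[epogganu]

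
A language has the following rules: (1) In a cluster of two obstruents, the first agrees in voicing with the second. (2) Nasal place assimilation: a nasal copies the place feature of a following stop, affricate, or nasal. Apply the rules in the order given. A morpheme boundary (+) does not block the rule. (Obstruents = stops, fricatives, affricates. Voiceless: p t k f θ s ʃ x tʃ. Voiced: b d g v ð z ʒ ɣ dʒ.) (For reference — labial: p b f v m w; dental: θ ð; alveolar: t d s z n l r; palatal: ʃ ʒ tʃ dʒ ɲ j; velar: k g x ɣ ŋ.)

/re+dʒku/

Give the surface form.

Rule 1: /dʒ/ before /k/ (voiceless) → [tʃ]
After rule 1: re+tʃku
Rule 2: no segment meets the rule's conditions; no change.

[re+tʃku]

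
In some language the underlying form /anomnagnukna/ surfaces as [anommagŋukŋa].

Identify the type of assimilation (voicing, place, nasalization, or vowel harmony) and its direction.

/n/→[m] /n/→[ŋ] /n/→[ŋ].
Each target copies a feature from the preceding segment, so the direction is progressive.

place assimilation, progressive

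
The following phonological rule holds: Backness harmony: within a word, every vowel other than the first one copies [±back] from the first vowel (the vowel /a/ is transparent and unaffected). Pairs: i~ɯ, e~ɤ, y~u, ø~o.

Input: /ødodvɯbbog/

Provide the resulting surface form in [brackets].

/o/ harmonizes with /ø/ ([-back]) → [ø]
/ɯ/ harmonizes with /ø/ ([-back]) → [i]
/o/ harmonizes with /ø/ ([-back]) → [ø]

[ødødvibbøg]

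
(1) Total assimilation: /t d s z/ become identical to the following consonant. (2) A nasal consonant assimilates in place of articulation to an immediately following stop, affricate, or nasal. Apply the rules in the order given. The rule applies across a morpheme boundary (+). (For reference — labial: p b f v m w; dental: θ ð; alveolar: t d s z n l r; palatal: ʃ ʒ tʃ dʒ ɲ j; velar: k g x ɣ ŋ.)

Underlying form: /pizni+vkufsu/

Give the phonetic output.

[pinni+vkufsu]

Rule 1: /z/ before /n/ → [n] (total assimilation)
After rule 1: pinni+vkufsu
Rule 2: no segment meets the rule's conditions; no change.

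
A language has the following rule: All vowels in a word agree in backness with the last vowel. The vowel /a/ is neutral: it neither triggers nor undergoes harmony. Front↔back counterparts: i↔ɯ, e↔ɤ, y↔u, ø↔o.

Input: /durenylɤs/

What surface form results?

/e/ harmonizes with /ɤ/ ([+back]) → [ɤ]
/y/ harmonizes with /ɤ/ ([+back]) → [u]

[durɤnulɤs]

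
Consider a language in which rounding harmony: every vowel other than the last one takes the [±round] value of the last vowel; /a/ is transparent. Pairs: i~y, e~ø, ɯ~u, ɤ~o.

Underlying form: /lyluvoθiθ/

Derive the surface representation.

[lilɯvɤθiθ]

/y/ harmonizes with /i/ ([-round]) → [i]
/u/ harmonizes with /i/ ([-round]) → [ɯ]
/o/ harmonizes with /i/ ([-round]) → [ɤ]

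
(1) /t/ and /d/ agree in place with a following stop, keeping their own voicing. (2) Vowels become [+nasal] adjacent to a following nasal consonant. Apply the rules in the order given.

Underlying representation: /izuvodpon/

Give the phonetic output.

Rule 1: /d/ before /p/ (labial) → [b]
After rule 1: izuvobpon
Rule 2: /o/ before nasal /n/ → [õ]

[izuvobpõn]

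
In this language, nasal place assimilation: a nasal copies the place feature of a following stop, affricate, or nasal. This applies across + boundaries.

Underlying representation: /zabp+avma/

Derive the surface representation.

no segment meets the rule's conditions; no change.

[zabp+avma]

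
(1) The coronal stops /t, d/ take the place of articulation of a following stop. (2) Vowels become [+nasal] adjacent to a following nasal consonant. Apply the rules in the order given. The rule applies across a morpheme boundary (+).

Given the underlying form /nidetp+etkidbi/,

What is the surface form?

Rule 1: /t/ before /p/ (labial) → [p]
Rule 1: /t/ before /k/ (velar) → [k]
Rule 1: /d/ before /b/ (labial) → [b]
After rule 1: nidepp+ekkibbi
Rule 2: no segment meets the rule's conditions; no change.

[nidepp+ekkibbi]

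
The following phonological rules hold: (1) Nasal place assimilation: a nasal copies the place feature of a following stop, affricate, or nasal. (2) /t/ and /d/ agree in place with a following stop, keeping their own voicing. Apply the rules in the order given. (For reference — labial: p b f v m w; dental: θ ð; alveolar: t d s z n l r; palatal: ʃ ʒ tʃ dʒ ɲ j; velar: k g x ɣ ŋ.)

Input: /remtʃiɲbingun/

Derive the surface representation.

Rule 1: /m/ before /tʃ/ (palatal) → [ɲ]
Rule 1: /ɲ/ before /b/ (labial) → [m]
Rule 1: /n/ before /g/ (velar) → [ŋ]
After rule 1: reɲtʃimbiŋgun
Rule 2: no segment meets the rule's conditions; no change.

[reɲtʃimbiŋgun]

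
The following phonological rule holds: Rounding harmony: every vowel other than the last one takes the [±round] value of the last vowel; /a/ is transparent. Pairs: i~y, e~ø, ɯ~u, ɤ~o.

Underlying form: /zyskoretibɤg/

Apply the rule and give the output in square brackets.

[ziskɤretibɤg]

/y/ harmonizes with /ɤ/ ([-round]) → [i]
/o/ harmonizes with /ɤ/ ([-round]) → [ɤ]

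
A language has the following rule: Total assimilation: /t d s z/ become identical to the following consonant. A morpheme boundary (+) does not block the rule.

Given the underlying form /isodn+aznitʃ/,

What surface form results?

[isonn+annitʃ]

/d/ before /n/ → [n] (total assimilation)
/z/ before /n/ → [n] (total assimilation)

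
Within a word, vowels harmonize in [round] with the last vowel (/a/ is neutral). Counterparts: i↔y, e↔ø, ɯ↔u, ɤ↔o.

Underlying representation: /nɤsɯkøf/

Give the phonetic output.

[nosukøf]

/ɤ/ harmonizes with /ø/ ([+round]) → [o]
/ɯ/ harmonizes with /ø/ ([+round]) → [u]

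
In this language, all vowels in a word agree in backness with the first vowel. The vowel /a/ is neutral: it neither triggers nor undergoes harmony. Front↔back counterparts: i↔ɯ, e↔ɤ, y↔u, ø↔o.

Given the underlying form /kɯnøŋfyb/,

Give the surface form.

[kɯnoŋfub]

/ø/ harmonizes with /ɯ/ ([+back]) → [o]
/y/ harmonizes with /ɯ/ ([+back]) → [u]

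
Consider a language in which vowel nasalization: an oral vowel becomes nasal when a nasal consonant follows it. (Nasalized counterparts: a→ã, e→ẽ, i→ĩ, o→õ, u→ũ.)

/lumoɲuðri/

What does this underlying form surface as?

/u/ before nasal /m/ → [ũ]
/o/ before nasal /ɲ/ → [õ]

[lũmõɲuðri]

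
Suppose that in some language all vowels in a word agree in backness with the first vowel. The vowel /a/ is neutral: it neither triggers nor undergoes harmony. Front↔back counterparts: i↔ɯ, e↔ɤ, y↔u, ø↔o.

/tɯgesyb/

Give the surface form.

/e/ harmonizes with /ɯ/ ([+back]) → [ɤ]
/y/ harmonizes with /ɯ/ ([+back]) → [u]

[tɯgɤsub]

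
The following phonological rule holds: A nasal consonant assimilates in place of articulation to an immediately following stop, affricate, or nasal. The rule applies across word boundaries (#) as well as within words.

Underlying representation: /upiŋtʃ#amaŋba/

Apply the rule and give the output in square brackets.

/ŋ/ before /tʃ/ (palatal) → [ɲ]
/ŋ/ before /b/ (labial) → [m]

[upiɲtʃ#amamba]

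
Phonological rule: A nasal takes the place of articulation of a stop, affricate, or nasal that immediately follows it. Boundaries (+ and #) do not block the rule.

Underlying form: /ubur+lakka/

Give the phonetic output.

[ubur+lakka]

no segment meets the rule's conditions; no change.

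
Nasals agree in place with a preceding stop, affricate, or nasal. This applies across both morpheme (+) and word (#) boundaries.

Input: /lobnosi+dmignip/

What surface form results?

/n/ after /b/ (labial) → [m]
/m/ after /d/ (alveolar) → [n]
/n/ after /g/ (velar) → [ŋ]

[lobmosi+dnigŋip]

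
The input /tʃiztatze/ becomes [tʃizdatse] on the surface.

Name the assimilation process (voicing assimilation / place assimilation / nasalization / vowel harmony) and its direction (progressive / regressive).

/t/→[d] /z/→[s].
Each target copies a feature from the preceding segment, so the direction is progressive.

voicing assimilation, progressive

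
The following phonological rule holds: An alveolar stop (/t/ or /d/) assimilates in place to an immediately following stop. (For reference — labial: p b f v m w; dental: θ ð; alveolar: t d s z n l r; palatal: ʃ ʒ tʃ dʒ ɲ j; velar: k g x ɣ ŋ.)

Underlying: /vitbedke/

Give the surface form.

[vipbegke]

/t/ before /b/ (labial) → [p]
/d/ before /k/ (velar) → [g]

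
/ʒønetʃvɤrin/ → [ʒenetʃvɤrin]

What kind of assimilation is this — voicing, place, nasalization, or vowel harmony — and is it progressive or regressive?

vowel harmony, regressive

/ø/→[e].
Vowels agree with the last vowel, so the harmony is regressive.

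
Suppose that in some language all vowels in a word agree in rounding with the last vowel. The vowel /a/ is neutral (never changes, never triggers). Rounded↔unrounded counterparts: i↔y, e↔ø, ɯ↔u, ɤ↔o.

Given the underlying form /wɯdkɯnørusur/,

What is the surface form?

/ɯ/ harmonizes with /u/ ([+round]) → [u]
/ɯ/ harmonizes with /u/ ([+round]) → [u]

[wudkunørusur]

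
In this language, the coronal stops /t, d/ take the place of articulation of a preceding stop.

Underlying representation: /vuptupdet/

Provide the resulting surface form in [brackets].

/t/ after /p/ (labial) → [p]
/d/ after /p/ (labial) → [b]

[vuppupbet]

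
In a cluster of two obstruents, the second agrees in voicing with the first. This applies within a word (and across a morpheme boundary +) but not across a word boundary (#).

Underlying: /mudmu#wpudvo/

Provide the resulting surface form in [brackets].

no segment meets the rule's conditions; no change.

[mudmu#wpudvo]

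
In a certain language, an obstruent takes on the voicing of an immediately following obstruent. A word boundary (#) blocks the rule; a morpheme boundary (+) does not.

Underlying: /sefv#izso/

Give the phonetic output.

[sevv#isso]

/f/ before /v/ (voiced) → [v]
/z/ before /s/ (voiceless) → [s]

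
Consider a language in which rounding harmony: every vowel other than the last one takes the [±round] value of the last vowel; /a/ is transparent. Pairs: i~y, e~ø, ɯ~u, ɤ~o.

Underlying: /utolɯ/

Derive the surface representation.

[ɯtɤlɯ]

/u/ harmonizes with /ɯ/ ([-round]) → [ɯ]
/o/ harmonizes with /ɯ/ ([-round]) → [ɤ]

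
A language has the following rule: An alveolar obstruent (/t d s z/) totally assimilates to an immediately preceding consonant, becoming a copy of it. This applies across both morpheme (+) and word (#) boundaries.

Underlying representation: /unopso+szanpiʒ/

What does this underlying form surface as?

/s/ after /p/ → [p] (total assimilation)
/z/ after /s/ → [s] (total assimilation)

[unoppo+ssanpiʒ]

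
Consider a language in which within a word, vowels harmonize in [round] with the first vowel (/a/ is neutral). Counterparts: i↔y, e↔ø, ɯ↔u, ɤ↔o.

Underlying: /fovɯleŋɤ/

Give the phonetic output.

/ɯ/ harmonizes with /o/ ([+round]) → [u]
/e/ harmonizes with /o/ ([+round]) → [ø]
/ɤ/ harmonizes with /o/ ([+round]) → [o]

[fovuløŋo]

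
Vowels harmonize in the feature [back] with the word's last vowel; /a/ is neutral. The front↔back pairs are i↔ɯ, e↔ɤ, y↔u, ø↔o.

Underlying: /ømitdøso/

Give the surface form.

[omɯtdoso]

/ø/ harmonizes with /o/ ([+back]) → [o]
/i/ harmonizes with /o/ ([+back]) → [ɯ]
/ø/ harmonizes with /o/ ([+back]) → [o]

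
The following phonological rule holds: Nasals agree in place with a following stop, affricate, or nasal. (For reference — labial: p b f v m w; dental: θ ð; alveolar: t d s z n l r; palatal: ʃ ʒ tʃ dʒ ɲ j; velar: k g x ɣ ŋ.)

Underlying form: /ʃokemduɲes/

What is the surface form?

/m/ before /d/ (alveolar) → [n]

[ʃokenduɲes]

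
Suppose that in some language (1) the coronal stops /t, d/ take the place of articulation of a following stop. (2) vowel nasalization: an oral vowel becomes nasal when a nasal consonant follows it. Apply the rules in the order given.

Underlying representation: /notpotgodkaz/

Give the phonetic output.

Rule 1: /t/ before /p/ (labial) → [p]
Rule 1: /t/ before /g/ (velar) → [k]
Rule 1: /d/ before /k/ (velar) → [g]
After rule 1: noppokgogkaz
Rule 2: no segment meets the rule's conditions; no change.

[noppokgogkaz]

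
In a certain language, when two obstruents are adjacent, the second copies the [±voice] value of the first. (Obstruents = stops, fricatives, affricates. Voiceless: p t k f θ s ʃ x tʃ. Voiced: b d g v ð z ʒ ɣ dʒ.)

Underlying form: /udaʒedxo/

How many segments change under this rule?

1

/x/ after /d/ (voiced) → [ɣ]
1 segment changes.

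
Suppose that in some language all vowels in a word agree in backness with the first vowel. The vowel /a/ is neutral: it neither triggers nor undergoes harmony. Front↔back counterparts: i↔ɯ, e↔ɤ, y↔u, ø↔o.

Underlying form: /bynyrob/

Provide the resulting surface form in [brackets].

/o/ harmonizes with /y/ ([-back]) → [ø]

[bynyrøb]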